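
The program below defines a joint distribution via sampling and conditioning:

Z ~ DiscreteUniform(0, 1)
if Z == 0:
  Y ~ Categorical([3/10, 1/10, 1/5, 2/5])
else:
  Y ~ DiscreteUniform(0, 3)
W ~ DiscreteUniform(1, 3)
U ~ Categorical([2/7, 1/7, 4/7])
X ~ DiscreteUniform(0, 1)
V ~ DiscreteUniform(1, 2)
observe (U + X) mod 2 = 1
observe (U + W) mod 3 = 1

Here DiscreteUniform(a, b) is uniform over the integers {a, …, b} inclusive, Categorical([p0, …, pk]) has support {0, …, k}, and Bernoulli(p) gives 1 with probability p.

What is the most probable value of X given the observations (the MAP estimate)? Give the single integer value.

Enumerate traces; 48 have nonzero weight after conditioning:
  (Z=0, Y=0, W=1, U=0, X=1, V=1) weight 1/280
  (Z=0, Y=0, W=1, U=0, X=1, V=2) weight 1/280
  (Z=0, Y=0, W=2, U=2, X=1, V=1) weight 1/140
  (Z=0, Y=0, W=2, U=2, X=1, V=2) weight 1/140
  (Z=0, Y=0, W=3, U=1, X=0, V=1) weight 1/560
  (Z=0, Y=0, W=3, U=1, X=0, V=2) weight 1/560
  (Z=0, Y=1, W=1, U=0, X=1, V=1) weight 1/840
  (Z=0, Y=1, W=1, U=0, X=1, V=2) weight 1/840
  … 40 more
Group by X:
  weight(X=0) = 1/42
  weight(X=1) = 1/7
Total weight = 1/42 + 1/7 = 1/6
P(X=0 | obs) = 1/42 / 1/6 = 1/7
P(X=1 | obs) = 1/7 / 1/6 = 6/7
argmax = 1

argmax_v P(X = v | obs) = 1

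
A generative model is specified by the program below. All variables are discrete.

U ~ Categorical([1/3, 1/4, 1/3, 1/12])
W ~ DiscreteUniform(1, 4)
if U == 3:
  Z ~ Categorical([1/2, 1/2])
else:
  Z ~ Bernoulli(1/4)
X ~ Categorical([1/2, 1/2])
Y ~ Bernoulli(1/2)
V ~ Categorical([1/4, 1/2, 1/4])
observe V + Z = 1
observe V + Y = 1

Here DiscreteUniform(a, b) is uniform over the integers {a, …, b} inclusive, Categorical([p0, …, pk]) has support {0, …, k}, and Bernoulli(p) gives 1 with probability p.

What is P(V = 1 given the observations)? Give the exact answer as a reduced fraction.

P(V = 1 | obs) = 70/83

Enumerate traces; 64 have nonzero weight after conditioning:
  (U=0, W=1, Z=0, X=0, Y=0, V=1) weight 1/128
  (U=0, W=1, Z=0, X=1, Y=0, V=1) weight 1/128
  (U=0, W=1, Z=1, X=0, Y=1, V=0) weight 1/768
  (U=0, W=1, Z=1, X=1, Y=1, V=0) weight 1/768
  (U=0, W=2, Z=0, X=0, Y=0, V=1) weight 1/128
  (U=0, W=2, Z=0, X=1, Y=0, V=1) weight 1/128
  (U=0, W=2, Z=1, X=0, Y=1, V=0) weight 1/768
  (U=0, W=2, Z=1, X=1, Y=1, V=0) weight 1/768
  … 56 more
Group by V:
  weight(V=0) = 13/384
  weight(V=1) = 35/192
Total weight = 13/384 + 35/192 = 83/384
P(V=0 | obs) = 13/384 / 83/384 = 13/83
P(V=1 | obs) = 35/192 / 83/384 = 70/83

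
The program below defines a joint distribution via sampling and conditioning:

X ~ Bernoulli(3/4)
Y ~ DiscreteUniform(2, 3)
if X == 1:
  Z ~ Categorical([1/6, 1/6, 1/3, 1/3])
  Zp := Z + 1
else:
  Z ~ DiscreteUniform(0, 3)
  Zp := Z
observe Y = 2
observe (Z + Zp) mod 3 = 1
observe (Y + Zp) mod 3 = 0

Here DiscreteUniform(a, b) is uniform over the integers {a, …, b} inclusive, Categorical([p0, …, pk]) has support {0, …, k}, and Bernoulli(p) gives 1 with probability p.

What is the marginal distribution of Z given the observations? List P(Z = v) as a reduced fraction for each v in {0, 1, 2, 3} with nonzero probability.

Enumerate traces; 2 have nonzero weight after conditioning:
  (X=1, Y=2, Z=0) weight 1/16
  (X=1, Y=2, Z=3) weight 1/8
Group by Z:
  weight(Z=0) = 1/16
  weight(Z=3) = 1/8
Total weight = 1/16 + 1/8 = 3/16
P(Z=0 | obs) = 1/16 / 3/16 = 1/3
P(Z=3 | obs) = 1/8 / 3/16 = 2/3

P(Z=0) = 1/3, P(Z=3) = 2/3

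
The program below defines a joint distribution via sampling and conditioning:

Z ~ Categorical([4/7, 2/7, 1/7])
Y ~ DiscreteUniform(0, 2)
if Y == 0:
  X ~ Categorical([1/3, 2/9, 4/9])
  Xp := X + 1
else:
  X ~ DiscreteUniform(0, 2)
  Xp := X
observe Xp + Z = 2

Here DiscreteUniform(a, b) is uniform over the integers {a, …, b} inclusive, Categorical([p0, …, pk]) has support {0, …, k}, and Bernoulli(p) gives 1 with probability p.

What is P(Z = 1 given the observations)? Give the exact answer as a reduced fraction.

Enumerate traces; 8 have nonzero weight after conditioning:
  (Z=0, Y=0, X=1) weight 8/189
  (Z=0, Y=1, X=2) weight 4/63
  (Z=0, Y=2, X=2) weight 4/63
  (Z=1, Y=0, X=0) weight 2/63
  (Z=1, Y=1, X=1) weight 2/63
  (Z=1, Y=2, X=1) weight 2/63
  (Z=2, Y=1, X=0) weight 1/63
  (Z=2, Y=2, X=0) weight 1/63
Group by Z:
  weight(Z=0) = 32/189
  weight(Z=1) = 2/21
  weight(Z=2) = 2/63
Total weight = 32/189 + 2/21 + 2/63 = 8/27
P(Z=0 | obs) = 32/189 / 8/27 = 4/7
P(Z=1 | obs) = 2/21 / 8/27 = 9/28
P(Z=2 | obs) = 2/63 / 8/27 = 3/28

P(Z = 1 | obs) = 9/28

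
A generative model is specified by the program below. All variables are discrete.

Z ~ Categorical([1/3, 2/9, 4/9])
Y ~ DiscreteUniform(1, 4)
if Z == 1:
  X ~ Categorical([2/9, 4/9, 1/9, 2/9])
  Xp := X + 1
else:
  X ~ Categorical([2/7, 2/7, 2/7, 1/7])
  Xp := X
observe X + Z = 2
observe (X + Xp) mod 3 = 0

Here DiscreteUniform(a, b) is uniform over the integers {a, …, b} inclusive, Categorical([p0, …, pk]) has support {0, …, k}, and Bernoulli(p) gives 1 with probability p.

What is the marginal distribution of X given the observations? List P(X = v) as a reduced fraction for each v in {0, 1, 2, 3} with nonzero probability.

Enumerate traces; 8 have nonzero weight after conditioning:
  (Z=1, Y=1, X=1) weight 2/81
  (Z=1, Y=2, X=1) weight 2/81
  (Z=1, Y=3, X=1) weight 2/81
  (Z=1, Y=4, X=1) weight 2/81
  (Z=2, Y=1, X=0) weight 2/63
  (Z=2, Y=2, X=0) weight 2/63
  (Z=2, Y=3, X=0) weight 2/63
  (Z=2, Y=4, X=0) weight 2/63
Group by X:
  weight(X=0) = 8/63
  weight(X=1) = 8/81
Total weight = 8/63 + 8/81 = 128/567
P(X=0 | obs) = 8/63 / 128/567 = 9/16
P(X=1 | obs) = 8/81 / 128/567 = 7/16

P(X=0) = 9/16, P(X=1) = 7/16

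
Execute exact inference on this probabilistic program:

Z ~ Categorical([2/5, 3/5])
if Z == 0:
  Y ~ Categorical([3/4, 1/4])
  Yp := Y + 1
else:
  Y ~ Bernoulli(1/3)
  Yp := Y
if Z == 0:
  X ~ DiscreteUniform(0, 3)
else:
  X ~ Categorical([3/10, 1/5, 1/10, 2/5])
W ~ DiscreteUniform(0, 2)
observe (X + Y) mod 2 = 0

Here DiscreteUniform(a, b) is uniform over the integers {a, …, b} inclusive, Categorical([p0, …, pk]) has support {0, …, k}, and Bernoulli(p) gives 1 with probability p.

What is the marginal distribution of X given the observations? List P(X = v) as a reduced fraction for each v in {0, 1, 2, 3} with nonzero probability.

Enumerate traces; 24 have nonzero weight after conditioning:
  (Z=0, Y=0, X=0, W=0) weight 1/40
  (Z=0, Y=0, X=0, W=1) weight 1/40
  (Z=0, Y=0, X=0, W=2) weight 1/40
  (Z=0, Y=0, X=2, W=0) weight 1/40
  (Z=0, Y=0, X=2, W=1) weight 1/40
  (Z=0, Y=0, X=2, W=2) weight 1/40
  (Z=0, Y=1, X=1, W=0) weight 1/120
  (Z=0, Y=1, X=1, W=1) weight 1/120
  (Z=0, Y=1, X=3, W=0) weight 1/120
  … 15 more
Group by X:
  weight(X=0) = 39/200
  weight(X=1) = 13/200
  weight(X=2) = 23/200
  weight(X=3) = 21/200
Total weight = 39/200 + 13/200 + 23/200 + 21/200 = 12/25
P(X=0 | obs) = 39/200 / 12/25 = 13/32
P(X=1 | obs) = 13/200 / 12/25 = 13/96
P(X=2 | obs) = 23/200 / 12/25 = 23/96
P(X=3 | obs) = 21/200 / 12/25 = 7/32

P(X=0) = 13/32, P(X=1) = 13/96, P(X=2) = 23/96, P(X=3) = 7/32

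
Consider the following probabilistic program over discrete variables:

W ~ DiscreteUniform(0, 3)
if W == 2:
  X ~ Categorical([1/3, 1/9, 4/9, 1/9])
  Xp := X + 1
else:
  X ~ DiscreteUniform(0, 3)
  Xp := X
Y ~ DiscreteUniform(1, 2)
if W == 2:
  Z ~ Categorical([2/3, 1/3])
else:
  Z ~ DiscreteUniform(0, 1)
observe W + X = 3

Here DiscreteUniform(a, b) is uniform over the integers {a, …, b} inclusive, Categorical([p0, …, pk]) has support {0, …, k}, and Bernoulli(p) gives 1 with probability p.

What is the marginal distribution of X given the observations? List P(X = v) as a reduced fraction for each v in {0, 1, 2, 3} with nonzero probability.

P(X=0) = 9/31, P(X=1) = 4/31, P(X=2) = 9/31, P(X=3) = 9/31

Enumerate traces; 16 have nonzero weight after conditioning:
  (W=0, X=3, Y=1, Z=0) weight 1/64
  (W=0, X=3, Y=1, Z=1) weight 1/64
  (W=0, X=3, Y=2, Z=0) weight 1/64
  (W=0, X=3, Y=2, Z=1) weight 1/64
  (W=1, X=2, Y=1, Z=0) weight 1/64
  (W=1, X=2, Y=1, Z=1) weight 1/64
  (W=1, X=2, Y=2, Z=0) weight 1/64
  (W=1, X=2, Y=2, Z=1) weight 1/64
  (W=2, X=1, Y=1, Z=0) weight 1/108
  (W=3, X=0, Y=1, Z=0) weight 1/64
  … 6 more
Group by X:
  weight(X=0) = 1/16
  weight(X=1) = 1/36
  weight(X=2) = 1/16
  weight(X=3) = 1/16
Total weight = 1/16 + 1/36 + 1/16 + 1/16 = 31/144
P(X=0 | obs) = 1/16 / 31/144 = 9/31
P(X=1 | obs) = 1/36 / 31/144 = 4/31
P(X=2 | obs) = 1/16 / 31/144 = 9/31
P(X=3 | obs) = 1/16 / 31/144 = 9/31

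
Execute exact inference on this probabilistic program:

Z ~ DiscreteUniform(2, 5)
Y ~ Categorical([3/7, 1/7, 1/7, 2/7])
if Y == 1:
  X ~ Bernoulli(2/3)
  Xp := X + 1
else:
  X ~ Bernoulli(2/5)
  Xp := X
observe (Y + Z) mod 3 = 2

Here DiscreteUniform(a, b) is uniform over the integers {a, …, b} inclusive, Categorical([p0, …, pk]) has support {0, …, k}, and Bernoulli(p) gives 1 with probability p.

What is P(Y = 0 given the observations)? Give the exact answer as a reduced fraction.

P(Y = 0 | obs) = 1/2

Enumerate traces; 12 have nonzero weight after conditioning:
  (Z=2, Y=0, X=0) weight 9/140
  (Z=2, Y=0, X=1) weight 3/70
  (Z=2, Y=3, X=0) weight 3/70
  (Z=2, Y=3, X=1) weight 1/35
  (Z=3, Y=2, X=0) weight 3/140
  (Z=3, Y=2, X=1) weight 1/70
  (Z=4, Y=1, X=0) weight 1/84
  (Z=4, Y=1, X=1) weight 1/42
  … 4 more
Group by Y:
  weight(Y=0) = 3/14
  weight(Y=1) = 1/28
  weight(Y=2) = 1/28
  weight(Y=3) = 1/7
Total weight = 3/14 + 1/28 + 1/28 + 1/7 = 3/7
P(Y=0 | obs) = 3/14 / 3/7 = 1/2
P(Y=1 | obs) = 1/28 / 3/7 = 1/12
P(Y=2 | obs) = 1/28 / 3/7 = 1/12
P(Y=3 | obs) = 1/7 / 3/7 = 1/3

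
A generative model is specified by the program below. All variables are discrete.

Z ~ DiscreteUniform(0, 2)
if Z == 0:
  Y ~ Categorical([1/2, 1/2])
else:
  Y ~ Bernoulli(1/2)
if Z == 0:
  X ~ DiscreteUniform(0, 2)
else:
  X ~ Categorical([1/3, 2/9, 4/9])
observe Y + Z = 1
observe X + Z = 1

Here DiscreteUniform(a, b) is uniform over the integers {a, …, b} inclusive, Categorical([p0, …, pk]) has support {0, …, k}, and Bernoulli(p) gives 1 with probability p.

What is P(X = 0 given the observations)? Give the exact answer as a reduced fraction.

Enumerate traces; 2 have nonzero weight after conditioning:
  (Z=0, Y=1, X=1) weight 1/18
  (Z=1, Y=0, X=0) weight 1/18
Group by X:
  weight(X=0) = 1/18
  weight(X=1) = 1/18
Total weight = 1/18 + 1/18 = 1/9
P(X=0 | obs) = 1/18 / 1/9 = 1/2
P(X=1 | obs) = 1/18 / 1/9 = 1/2

P(X = 0 | obs) = 1/2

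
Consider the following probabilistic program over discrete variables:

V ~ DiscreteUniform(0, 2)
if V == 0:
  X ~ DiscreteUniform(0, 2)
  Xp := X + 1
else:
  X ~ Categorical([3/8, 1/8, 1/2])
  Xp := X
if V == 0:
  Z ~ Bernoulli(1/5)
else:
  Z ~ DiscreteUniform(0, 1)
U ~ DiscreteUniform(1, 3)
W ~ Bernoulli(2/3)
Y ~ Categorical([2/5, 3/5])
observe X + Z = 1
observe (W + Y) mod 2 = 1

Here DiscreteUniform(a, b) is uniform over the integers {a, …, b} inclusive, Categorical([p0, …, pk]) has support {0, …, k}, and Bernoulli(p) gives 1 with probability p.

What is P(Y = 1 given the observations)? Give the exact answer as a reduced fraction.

Enumerate traces; 36 have nonzero weight after conditioning:
  (V=0, X=0, Z=1, U=1, W=0, Y=1) weight 1/675
  (V=0, X=0, Z=1, U=1, W=1, Y=0) weight 4/2025
  (V=0, X=0, Z=1, U=2, W=0, Y=1) weight 1/675
  (V=0, X=0, Z=1, U=2, W=1, Y=0) weight 4/2025
  (V=0, X=0, Z=1, U=3, W=0, Y=1) weight 1/675
  (V=0, X=0, Z=1, U=3, W=1, Y=0) weight 4/2025
  (V=0, X=1, Z=0, U=1, W=0, Y=1) weight 4/675
  (V=0, X=1, Z=0, U=1, W=1, Y=0) weight 16/2025
  … 28 more
Group by Y:
  weight(Y=0) = 2/27
  weight(Y=1) = 1/18
Total weight = 2/27 + 1/18 = 7/54
P(Y=0 | obs) = 2/27 / 7/54 = 4/7
P(Y=1 | obs) = 1/18 / 7/54 = 3/7

P(Y = 1 | obs) = 3/7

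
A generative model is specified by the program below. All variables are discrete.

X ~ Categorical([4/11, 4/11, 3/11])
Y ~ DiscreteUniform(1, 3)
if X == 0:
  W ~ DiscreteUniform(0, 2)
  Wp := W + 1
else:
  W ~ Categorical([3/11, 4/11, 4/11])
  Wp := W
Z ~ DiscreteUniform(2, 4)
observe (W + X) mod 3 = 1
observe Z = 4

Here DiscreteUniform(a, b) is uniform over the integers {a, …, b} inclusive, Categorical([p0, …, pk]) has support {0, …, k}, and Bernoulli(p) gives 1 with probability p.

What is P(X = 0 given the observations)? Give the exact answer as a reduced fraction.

Enumerate traces; 9 have nonzero weight after conditioning:
  (X=0, Y=1, W=1, Z=4) weight 4/297
  (X=0, Y=2, W=1, Z=4) weight 4/297
  (X=0, Y=3, W=1, Z=4) weight 4/297
  (X=1, Y=1, W=0, Z=4) weight 4/363
  (X=1, Y=2, W=0, Z=4) weight 4/363
  (X=1, Y=3, W=0, Z=4) weight 4/363
  (X=2, Y=1, W=2, Z=4) weight 4/363
  (X=2, Y=2, W=2, Z=4) weight 4/363
  … 1 more
Group by X:
  weight(X=0) = 4/99
  weight(X=1) = 4/121
  weight(X=2) = 4/121
Total weight = 4/99 + 4/121 + 4/121 = 116/1089
P(X=0 | obs) = 4/99 / 116/1089 = 11/29
P(X=1 | obs) = 4/121 / 116/1089 = 9/29
P(X=2 | obs) = 4/121 / 116/1089 = 9/29

P(X = 0 | obs) = 11/29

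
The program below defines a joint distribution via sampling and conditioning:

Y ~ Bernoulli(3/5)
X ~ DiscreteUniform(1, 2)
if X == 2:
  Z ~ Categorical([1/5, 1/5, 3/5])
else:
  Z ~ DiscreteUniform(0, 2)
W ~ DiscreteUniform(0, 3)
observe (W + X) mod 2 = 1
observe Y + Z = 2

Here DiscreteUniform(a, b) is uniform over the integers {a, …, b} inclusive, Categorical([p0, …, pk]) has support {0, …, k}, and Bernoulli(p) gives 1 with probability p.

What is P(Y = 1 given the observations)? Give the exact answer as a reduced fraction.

P(Y = 1 | obs) = 6/13

Enumerate traces; 8 have nonzero weight after conditioning:
  (Y=0, X=1, Z=2, W=0) weight 1/60
  (Y=0, X=1, Z=2, W=2) weight 1/60
  (Y=0, X=2, Z=2, W=1) weight 3/100
  (Y=0, X=2, Z=2, W=3) weight 3/100
  (Y=1, X=1, Z=1, W=0) weight 1/40
  (Y=1, X=1, Z=1, W=2) weight 1/40
  (Y=1, X=2, Z=1, W=1) weight 3/200
  (Y=1, X=2, Z=1, W=3) weight 3/200
Group by Y:
  weight(Y=0) = 7/75
  weight(Y=1) = 2/25
Total weight = 7/75 + 2/25 = 13/75
P(Y=0 | obs) = 7/75 / 13/75 = 7/13
P(Y=1 | obs) = 2/25 / 13/75 = 6/13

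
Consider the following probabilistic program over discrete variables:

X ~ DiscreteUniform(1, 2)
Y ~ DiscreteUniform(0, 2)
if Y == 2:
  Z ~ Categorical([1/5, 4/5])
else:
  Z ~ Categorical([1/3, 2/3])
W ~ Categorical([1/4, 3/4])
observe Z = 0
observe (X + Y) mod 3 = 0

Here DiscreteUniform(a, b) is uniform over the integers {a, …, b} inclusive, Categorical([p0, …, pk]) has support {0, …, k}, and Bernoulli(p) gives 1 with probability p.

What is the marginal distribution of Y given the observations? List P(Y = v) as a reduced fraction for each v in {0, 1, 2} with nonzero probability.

Enumerate traces; 4 have nonzero weight after conditioning:
  (X=1, Y=2, Z=0, W=0) weight 1/120
  (X=1, Y=2, Z=0, W=1) weight 1/40
  (X=2, Y=1, Z=0, W=0) weight 1/72
  (X=2, Y=1, Z=0, W=1) weight 1/24
Group by Y:
  weight(Y=1) = 1/18
  weight(Y=2) = 1/30
Total weight = 1/18 + 1/30 = 4/45
P(Y=1 | obs) = 1/18 / 4/45 = 5/8
P(Y=2 | obs) = 1/30 / 4/45 = 3/8

P(Y=1) = 5/8, P(Y=2) = 3/8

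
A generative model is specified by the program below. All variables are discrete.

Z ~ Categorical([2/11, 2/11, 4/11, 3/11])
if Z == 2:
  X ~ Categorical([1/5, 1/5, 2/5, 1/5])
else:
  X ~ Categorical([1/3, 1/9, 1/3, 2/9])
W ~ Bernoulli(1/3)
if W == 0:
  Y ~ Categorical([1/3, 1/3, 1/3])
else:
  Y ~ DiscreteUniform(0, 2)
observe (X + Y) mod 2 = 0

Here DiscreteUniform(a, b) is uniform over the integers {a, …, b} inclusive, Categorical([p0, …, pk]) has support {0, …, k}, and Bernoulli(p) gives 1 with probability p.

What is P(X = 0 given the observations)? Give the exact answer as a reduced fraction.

Enumerate traces; 48 have nonzero weight after conditioning:
  (Z=0, X=0, W=0, Y=0) weight 4/297
  (Z=0, X=0, W=0, Y=2) weight 4/297
  (Z=0, X=0, W=1, Y=0) weight 2/297
  (Z=0, X=0, W=1, Y=2) weight 2/297
  (Z=0, X=1, W=0, Y=1) weight 4/891
  (Z=0, X=1, W=1, Y=1) weight 2/891
  (Z=0, X=2, W=0, Y=0) weight 4/297
  (Z=0, X=2, W=0, Y=2) weight 4/297
  (Z=0, X=3, W=0, Y=1) weight 8/891
  … 39 more
Group by X:
  weight(X=0) = 94/495
  weight(X=1) = 71/1485
  weight(X=2) = 118/495
  weight(X=3) = 106/1485
Total weight = 94/495 + 71/1485 + 118/495 + 106/1485 = 271/495
P(X=0 | obs) = 94/495 / 271/495 = 94/271
P(X=1 | obs) = 71/1485 / 271/495 = 71/813
P(X=2 | obs) = 118/495 / 271/495 = 118/271
P(X=3 | obs) = 106/1485 / 271/495 = 106/813

P(X = 0 | obs) = 94/271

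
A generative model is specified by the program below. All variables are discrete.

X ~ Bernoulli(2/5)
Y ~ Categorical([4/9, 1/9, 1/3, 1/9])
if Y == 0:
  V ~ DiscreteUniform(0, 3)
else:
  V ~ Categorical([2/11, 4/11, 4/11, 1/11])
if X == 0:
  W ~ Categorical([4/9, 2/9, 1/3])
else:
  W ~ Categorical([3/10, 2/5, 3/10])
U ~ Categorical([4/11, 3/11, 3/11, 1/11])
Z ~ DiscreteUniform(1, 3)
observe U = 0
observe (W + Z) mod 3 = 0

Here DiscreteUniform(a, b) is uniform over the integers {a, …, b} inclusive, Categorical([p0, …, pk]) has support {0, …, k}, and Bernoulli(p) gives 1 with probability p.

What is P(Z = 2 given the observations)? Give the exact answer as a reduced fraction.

P(Z = 2 | obs) = 22/75

Enumerate traces; 96 have nonzero weight after conditioning:
  (X=0, Y=0, V=0, W=0, U=0, Z=3) weight 16/4455
  (X=0, Y=0, V=0, W=1, U=0, Z=2) weight 8/4455
  (X=0, Y=0, V=0, W=2, U=0, Z=1) weight 4/1485
  (X=0, Y=0, V=1, W=0, U=0, Z=3) weight 16/4455
  (X=0, Y=0, V=1, W=1, U=0, Z=2) weight 8/4455
  (X=0, Y=0, V=1, W=2, U=0, Z=1) weight 4/1485
  (X=0, Y=0, V=2, W=0, U=0, Z=3) weight 16/4455
  (X=0, Y=0, V=2, W=1, U=0, Z=2) weight 8/4455
  … 88 more
Group by Z:
  weight(Z=1) = 32/825
  weight(Z=2) = 8/225
  weight(Z=3) = 116/2475
Total weight = 32/825 + 8/225 + 116/2475 = 4/33
P(Z=1 | obs) = 32/825 / 4/33 = 8/25
P(Z=2 | obs) = 8/225 / 4/33 = 22/75
P(Z=3 | obs) = 116/2475 / 4/33 = 29/75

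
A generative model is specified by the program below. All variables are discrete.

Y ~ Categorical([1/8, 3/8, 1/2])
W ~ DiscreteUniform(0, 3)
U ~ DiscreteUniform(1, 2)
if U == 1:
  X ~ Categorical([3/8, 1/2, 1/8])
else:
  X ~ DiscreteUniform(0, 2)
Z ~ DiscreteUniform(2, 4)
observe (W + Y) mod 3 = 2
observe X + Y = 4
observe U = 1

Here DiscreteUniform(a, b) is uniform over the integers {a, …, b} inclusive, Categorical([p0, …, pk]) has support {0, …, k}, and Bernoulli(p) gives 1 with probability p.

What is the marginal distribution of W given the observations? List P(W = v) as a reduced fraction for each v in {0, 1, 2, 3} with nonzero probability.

P(W=0) = 1/2, P(W=3) = 1/2

Enumerate traces; 6 have nonzero weight after conditioning:
  (Y=2, W=0, U=1, X=2, Z=2) weight 1/384
  (Y=2, W=0, U=1, X=2, Z=3) weight 1/384
  (Y=2, W=0, U=1, X=2, Z=4) weight 1/384
  (Y=2, W=3, U=1, X=2, Z=2) weight 1/384
  (Y=2, W=3, U=1, X=2, Z=3) weight 1/384
  (Y=2, W=3, U=1, X=2, Z=4) weight 1/384
Group by W:
  weight(W=0) = 1/128
  weight(W=3) = 1/128
Total weight = 1/128 + 1/128 = 1/64
P(W=0 | obs) = 1/128 / 1/64 = 1/2
P(W=3 | obs) = 1/128 / 1/64 = 1/2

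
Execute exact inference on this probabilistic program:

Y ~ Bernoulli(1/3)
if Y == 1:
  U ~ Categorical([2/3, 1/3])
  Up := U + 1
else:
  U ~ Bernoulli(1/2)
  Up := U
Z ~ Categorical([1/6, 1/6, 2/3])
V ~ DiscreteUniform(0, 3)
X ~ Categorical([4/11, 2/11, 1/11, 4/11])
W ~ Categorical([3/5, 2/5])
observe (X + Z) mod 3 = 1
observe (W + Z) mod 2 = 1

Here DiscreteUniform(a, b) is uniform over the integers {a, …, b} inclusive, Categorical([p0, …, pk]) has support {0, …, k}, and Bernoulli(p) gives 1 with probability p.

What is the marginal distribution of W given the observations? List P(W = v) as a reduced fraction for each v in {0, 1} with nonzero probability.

Enumerate traces; 64 have nonzero weight after conditioning:
  (Y=0, U=0, Z=0, V=0, X=1, W=1) weight 1/990
  (Y=0, U=0, Z=0, V=1, X=1, W=1) weight 1/990
  (Y=0, U=0, Z=0, V=2, X=1, W=1) weight 1/990
  (Y=0, U=0, Z=0, V=3, X=1, W=1) weight 1/990
  (Y=0, U=0, Z=1, V=0, X=0, W=0) weight 1/330
  (Y=0, U=0, Z=1, V=0, X=3, W=0) weight 1/330
  (Y=0, U=0, Z=1, V=1, X=0, W=0) weight 1/330
  (Y=0, U=0, Z=1, V=1, X=3, W=0) weight 1/330
  … 56 more
Group by W:
  weight(W=0) = 4/55
  weight(W=1) = 2/55
Total weight = 4/55 + 2/55 = 6/55
P(W=0 | obs) = 4/55 / 6/55 = 2/3
P(W=1 | obs) = 2/55 / 6/55 = 1/3

P(W=0) = 2/3, P(W=1) = 1/3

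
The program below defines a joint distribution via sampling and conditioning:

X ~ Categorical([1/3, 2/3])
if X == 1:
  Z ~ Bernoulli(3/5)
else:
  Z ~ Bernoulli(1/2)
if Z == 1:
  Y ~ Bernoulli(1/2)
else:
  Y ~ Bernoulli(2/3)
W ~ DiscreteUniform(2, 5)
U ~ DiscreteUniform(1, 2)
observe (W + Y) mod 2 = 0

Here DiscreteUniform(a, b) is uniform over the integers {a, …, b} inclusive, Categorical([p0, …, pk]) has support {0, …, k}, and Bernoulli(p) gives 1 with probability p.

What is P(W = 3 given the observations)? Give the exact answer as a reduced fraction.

P(W = 3 | obs) = 103/360

Enumerate traces; 32 have nonzero weight after conditioning:
  (X=0, Z=0, Y=0, W=2, U=1) weight 1/144
  (X=0, Z=0, Y=0, W=2, U=2) weight 1/144
  (X=0, Z=0, Y=0, W=4, U=1) weight 1/144
  (X=0, Z=0, Y=0, W=4, U=2) weight 1/144
  (X=0, Z=0, Y=1, W=3, U=1) weight 1/72
  (X=0, Z=0, Y=1, W=3, U=2) weight 1/72
  (X=0, Z=0, Y=1, W=5, U=1) weight 1/72
  (X=0, Z=0, Y=1, W=5, U=2) weight 1/72
  … 24 more
Group by W:
  weight(W=2) = 77/720
  weight(W=3) = 103/720
  weight(W=4) = 77/720
  weight(W=5) = 103/720
Total weight = 77/720 + 103/720 + 77/720 + 103/720 = 1/2
P(W=2 | obs) = 77/720 / 1/2 = 77/360
P(W=3 | obs) = 103/720 / 1/2 = 103/360
P(W=4 | obs) = 77/720 / 1/2 = 77/360
P(W=5 | obs) = 103/720 / 1/2 = 103/360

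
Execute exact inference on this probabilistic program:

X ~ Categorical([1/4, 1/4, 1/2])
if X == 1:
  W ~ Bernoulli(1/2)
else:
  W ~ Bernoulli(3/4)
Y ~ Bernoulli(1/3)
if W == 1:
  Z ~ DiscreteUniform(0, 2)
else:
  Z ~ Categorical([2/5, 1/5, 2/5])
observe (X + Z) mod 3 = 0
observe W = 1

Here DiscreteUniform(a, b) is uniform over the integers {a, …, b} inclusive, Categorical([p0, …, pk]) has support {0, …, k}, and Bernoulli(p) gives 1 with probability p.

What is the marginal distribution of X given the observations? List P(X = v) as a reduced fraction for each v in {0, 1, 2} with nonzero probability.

Enumerate traces; 6 have nonzero weight after conditioning:
  (X=0, W=1, Y=0, Z=0) weight 1/24
  (X=0, W=1, Y=1, Z=0) weight 1/48
  (X=1, W=1, Y=0, Z=2) weight 1/36
  (X=1, W=1, Y=1, Z=2) weight 1/72
  (X=2, W=1, Y=0, Z=1) weight 1/12
  (X=2, W=1, Y=1, Z=1) weight 1/24
Group by X:
  weight(X=0) = 1/16
  weight(X=1) = 1/24
  weight(X=2) = 1/8
Total weight = 1/16 + 1/24 + 1/8 = 11/48
P(X=0 | obs) = 1/16 / 11/48 = 3/11
P(X=1 | obs) = 1/24 / 11/48 = 2/11
P(X=2 | obs) = 1/8 / 11/48 = 6/11

P(X=0) = 3/11, P(X=1) = 2/11, P(X=2) = 6/11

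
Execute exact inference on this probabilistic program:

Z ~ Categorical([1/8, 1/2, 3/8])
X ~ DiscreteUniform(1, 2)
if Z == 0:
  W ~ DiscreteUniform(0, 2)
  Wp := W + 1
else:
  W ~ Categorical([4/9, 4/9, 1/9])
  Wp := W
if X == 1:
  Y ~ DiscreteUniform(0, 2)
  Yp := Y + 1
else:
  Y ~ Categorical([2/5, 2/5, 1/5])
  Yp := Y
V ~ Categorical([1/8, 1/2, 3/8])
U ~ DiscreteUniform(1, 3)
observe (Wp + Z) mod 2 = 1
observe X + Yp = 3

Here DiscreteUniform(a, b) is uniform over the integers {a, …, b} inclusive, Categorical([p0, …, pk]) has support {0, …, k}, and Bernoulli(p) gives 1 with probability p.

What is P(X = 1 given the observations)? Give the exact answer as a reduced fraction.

Enumerate traces; 90 have nonzero weight after conditioning:
  (Z=0, X=1, W=0, Y=1, V=0, U=1) weight 1/3456
  (Z=0, X=1, W=0, Y=1, V=0, U=2) weight 1/3456
  (Z=0, X=1, W=0, Y=1, V=0, U=3) weight 1/3456
  (Z=0, X=1, W=0, Y=1, V=1, U=1) weight 1/864
  (Z=0, X=1, W=0, Y=1, V=1, U=2) weight 1/864
  (Z=0, X=1, W=0, Y=1, V=1, U=3) weight 1/864
  (Z=0, X=1, W=0, Y=1, V=2, U=1) weight 1/1152
  (Z=0, X=1, W=0, Y=1, V=2, U=2) weight 1/1152
  (Z=0, X=2, W=0, Y=1, V=0, U=1) weight 1/2880
  … 81 more
Group by X:
  weight(X=1) = 19/216
  weight(X=2) = 19/180
Total weight = 19/216 + 19/180 = 209/1080
P(X=1 | obs) = 19/216 / 209/1080 = 5/11
P(X=2 | obs) = 19/180 / 209/1080 = 6/11

P(X = 1 | obs) = 5/11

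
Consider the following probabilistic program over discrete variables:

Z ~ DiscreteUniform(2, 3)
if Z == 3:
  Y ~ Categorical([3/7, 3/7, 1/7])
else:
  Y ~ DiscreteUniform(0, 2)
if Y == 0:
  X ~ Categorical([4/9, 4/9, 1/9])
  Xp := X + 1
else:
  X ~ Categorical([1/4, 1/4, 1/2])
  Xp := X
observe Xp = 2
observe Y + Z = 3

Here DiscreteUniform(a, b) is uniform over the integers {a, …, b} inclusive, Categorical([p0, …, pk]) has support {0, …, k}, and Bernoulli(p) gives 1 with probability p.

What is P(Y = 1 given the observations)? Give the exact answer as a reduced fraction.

P(Y = 1 | obs) = 7/15

Enumerate traces; 2 have nonzero weight after conditioning:
  (Z=2, Y=1, X=2) weight 1/12
  (Z=3, Y=0, X=1) weight 2/21
Group by Y:
  weight(Y=0) = 2/21
  weight(Y=1) = 1/12
Total weight = 2/21 + 1/12 = 5/28
P(Y=0 | obs) = 2/21 / 5/28 = 8/15
P(Y=1 | obs) = 1/12 / 5/28 = 7/15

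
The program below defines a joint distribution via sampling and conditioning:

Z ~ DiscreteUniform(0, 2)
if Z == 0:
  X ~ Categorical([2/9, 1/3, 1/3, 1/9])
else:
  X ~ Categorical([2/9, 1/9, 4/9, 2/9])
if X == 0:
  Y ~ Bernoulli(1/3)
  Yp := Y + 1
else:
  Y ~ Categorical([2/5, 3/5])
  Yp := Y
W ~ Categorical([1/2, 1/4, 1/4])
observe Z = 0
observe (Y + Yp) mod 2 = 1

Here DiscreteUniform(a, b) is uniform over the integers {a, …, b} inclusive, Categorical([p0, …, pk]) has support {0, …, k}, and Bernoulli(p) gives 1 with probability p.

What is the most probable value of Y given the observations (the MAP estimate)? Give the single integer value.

Enumerate traces; 6 have nonzero weight after conditioning:
  (Z=0, X=0, Y=0, W=0) weight 2/81
  (Z=0, X=0, Y=0, W=1) weight 1/81
  (Z=0, X=0, Y=0, W=2) weight 1/81
  (Z=0, X=0, Y=1, W=0) weight 1/81
  (Z=0, X=0, Y=1, W=1) weight 1/162
  (Z=0, X=0, Y=1, W=2) weight 1/162
Group by Y:
  weight(Y=0) = 4/81
  weight(Y=1) = 2/81
Total weight = 4/81 + 2/81 = 2/27
P(Y=0 | obs) = 4/81 / 2/27 = 2/3
P(Y=1 | obs) = 2/81 / 2/27 = 1/3
argmax = 0

argmax_v P(Y = v | obs) = 0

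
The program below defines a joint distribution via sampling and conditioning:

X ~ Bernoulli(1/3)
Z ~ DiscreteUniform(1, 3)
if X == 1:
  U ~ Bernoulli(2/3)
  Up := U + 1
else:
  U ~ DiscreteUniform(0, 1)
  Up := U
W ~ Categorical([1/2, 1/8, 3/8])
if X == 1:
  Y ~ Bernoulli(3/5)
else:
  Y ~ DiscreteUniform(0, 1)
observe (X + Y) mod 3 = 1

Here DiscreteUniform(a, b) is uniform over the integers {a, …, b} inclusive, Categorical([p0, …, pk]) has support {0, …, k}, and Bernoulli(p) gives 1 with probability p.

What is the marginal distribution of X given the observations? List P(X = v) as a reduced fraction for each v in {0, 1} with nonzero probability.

P(X=0) = 5/7, P(X=1) = 2/7

Enumerate traces; 36 have nonzero weight after conditioning:
  (X=0, Z=1, U=0, W=0, Y=1) weight 1/36
  (X=0, Z=1, U=0, W=1, Y=1) weight 1/144
  (X=0, Z=1, U=0, W=2, Y=1) weight 1/48
  (X=0, Z=1, U=1, W=0, Y=1) weight 1/36
  (X=0, Z=1, U=1, W=1, Y=1) weight 1/144
  (X=0, Z=1, U=1, W=2, Y=1) weight 1/48
  (X=0, Z=2, U=0, W=0, Y=1) weight 1/36
  (X=0, Z=2, U=0, W=1, Y=1) weight 1/144
  (X=1, Z=1, U=0, W=0, Y=0) weight 1/135
  … 27 more
Group by X:
  weight(X=0) = 1/3
  weight(X=1) = 2/15
Total weight = 1/3 + 2/15 = 7/15
P(X=0 | obs) = 1/3 / 7/15 = 5/7
P(X=1 | obs) = 2/15 / 7/15 = 2/7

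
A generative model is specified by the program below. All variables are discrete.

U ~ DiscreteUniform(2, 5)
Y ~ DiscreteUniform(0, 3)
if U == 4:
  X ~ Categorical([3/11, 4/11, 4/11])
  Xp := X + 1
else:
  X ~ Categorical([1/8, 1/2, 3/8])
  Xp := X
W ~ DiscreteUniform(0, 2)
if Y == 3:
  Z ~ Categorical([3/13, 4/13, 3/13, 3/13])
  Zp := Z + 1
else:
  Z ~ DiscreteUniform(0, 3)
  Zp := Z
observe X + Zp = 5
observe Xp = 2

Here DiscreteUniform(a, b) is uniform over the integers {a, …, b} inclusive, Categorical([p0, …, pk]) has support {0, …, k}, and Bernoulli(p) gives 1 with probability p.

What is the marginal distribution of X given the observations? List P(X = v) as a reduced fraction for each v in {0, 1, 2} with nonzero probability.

Enumerate traces; 39 have nonzero weight after conditioning:
  (U=2, Y=0, X=2, W=0, Z=3) weight 1/512
  (U=2, Y=0, X=2, W=1, Z=3) weight 1/512
  (U=2, Y=0, X=2, W=2, Z=3) weight 1/512
  (U=2, Y=1, X=2, W=0, Z=3) weight 1/512
  (U=2, Y=1, X=2, W=1, Z=3) weight 1/512
  (U=2, Y=1, X=2, W=2, Z=3) weight 1/512
  (U=2, Y=2, X=2, W=0, Z=3) weight 1/512
  (U=2, Y=2, X=2, W=1, Z=3) weight 1/512
  (U=4, Y=3, X=1, W=0, Z=3) weight 1/572
  … 30 more
Group by X:
  weight(X=1) = 3/572
  weight(X=2) = 459/6656
Total weight = 3/572 + 459/6656 = 5433/73216
P(X=1 | obs) = 3/572 / 5433/73216 = 128/1811
P(X=2 | obs) = 459/6656 / 5433/73216 = 1683/1811

P(X=1) = 128/1811, P(X=2) = 1683/1811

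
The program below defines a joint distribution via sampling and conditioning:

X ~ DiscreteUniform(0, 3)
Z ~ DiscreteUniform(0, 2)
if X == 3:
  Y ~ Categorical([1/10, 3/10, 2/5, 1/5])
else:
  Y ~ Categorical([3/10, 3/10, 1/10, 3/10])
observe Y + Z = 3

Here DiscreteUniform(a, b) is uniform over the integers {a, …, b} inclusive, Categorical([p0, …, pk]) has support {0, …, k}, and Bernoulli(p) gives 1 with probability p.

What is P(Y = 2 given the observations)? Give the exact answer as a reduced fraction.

Enumerate traces; 12 have nonzero weight after conditioning:
  (X=0, Z=0, Y=3) weight 1/40
  (X=0, Z=1, Y=2) weight 1/120
  (X=0, Z=2, Y=1) weight 1/40
  (X=1, Z=0, Y=3) weight 1/40
  (X=1, Z=1, Y=2) weight 1/120
  (X=1, Z=2, Y=1) weight 1/40
  (X=2, Z=0, Y=3) weight 1/40
  (X=2, Z=1, Y=2) weight 1/120
  … 4 more
Group by Y:
  weight(Y=1) = 1/10
  weight(Y=2) = 7/120
  weight(Y=3) = 11/120
Total weight = 1/10 + 7/120 + 11/120 = 1/4
P(Y=1 | obs) = 1/10 / 1/4 = 2/5
P(Y=2 | obs) = 7/120 / 1/4 = 7/30
P(Y=3 | obs) = 11/120 / 1/4 = 11/30

P(Y = 2 | obs) = 7/30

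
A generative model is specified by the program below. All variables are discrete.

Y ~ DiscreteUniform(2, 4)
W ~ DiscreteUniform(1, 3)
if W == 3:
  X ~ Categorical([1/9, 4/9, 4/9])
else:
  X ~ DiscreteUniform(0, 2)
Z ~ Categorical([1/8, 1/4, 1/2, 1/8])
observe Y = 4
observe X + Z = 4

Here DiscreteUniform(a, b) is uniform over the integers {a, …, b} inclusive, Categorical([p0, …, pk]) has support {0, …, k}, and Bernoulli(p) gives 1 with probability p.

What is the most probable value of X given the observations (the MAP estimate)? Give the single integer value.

Enumerate traces; 6 have nonzero weight after conditioning:
  (Y=4, W=1, X=1, Z=3) weight 1/216
  (Y=4, W=1, X=2, Z=2) weight 1/54
  (Y=4, W=2, X=1, Z=3) weight 1/216
  (Y=4, W=2, X=2, Z=2) weight 1/54
  (Y=4, W=3, X=1, Z=3) weight 1/162
  (Y=4, W=3, X=2, Z=2) weight 2/81
Group by X:
  weight(X=1) = 5/324
  weight(X=2) = 5/81
Total weight = 5/324 + 5/81 = 25/324
P(X=1 | obs) = 5/324 / 25/324 = 1/5
P(X=2 | obs) = 5/81 / 25/324 = 4/5
argmax = 2

argmax_v P(X = v | obs) = 2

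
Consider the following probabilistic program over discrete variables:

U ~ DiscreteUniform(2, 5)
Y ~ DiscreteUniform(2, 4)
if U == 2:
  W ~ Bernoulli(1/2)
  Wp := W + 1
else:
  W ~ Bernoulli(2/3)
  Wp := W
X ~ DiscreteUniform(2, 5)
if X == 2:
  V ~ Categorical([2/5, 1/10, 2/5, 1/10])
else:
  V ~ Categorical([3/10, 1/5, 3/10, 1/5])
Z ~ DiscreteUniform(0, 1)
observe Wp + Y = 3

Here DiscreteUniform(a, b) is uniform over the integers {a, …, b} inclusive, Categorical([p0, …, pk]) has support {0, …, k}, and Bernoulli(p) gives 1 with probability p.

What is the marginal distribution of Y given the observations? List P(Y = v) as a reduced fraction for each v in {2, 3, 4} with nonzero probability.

Enumerate traces; 224 have nonzero weight after conditioning:
  (U=2, Y=2, W=0, X=2, V=0, Z=0) weight 1/480
  (U=2, Y=2, W=0, X=2, V=0, Z=1) weight 1/480
  (U=2, Y=2, W=0, X=2, V=1, Z=0) weight 1/1920
  (U=2, Y=2, W=0, X=2, V=1, Z=1) weight 1/1920
  (U=2, Y=2, W=0, X=2, V=2, Z=0) weight 1/480
  (U=2, Y=2, W=0, X=2, V=2, Z=1) weight 1/480
  (U=2, Y=2, W=0, X=2, V=3, Z=0) weight 1/1920
  (U=2, Y=2, W=0, X=2, V=3, Z=1) weight 1/1920
  (U=3, Y=3, W=0, X=2, V=0, Z=0) weight 1/720
  … 215 more
Group by Y:
  weight(Y=2) = 5/24
  weight(Y=3) = 1/12
Total weight = 5/24 + 1/12 = 7/24
P(Y=2 | obs) = 5/24 / 7/24 = 5/7
P(Y=3 | obs) = 1/12 / 7/24 = 2/7

P(Y=2) = 5/7, P(Y=3) = 2/7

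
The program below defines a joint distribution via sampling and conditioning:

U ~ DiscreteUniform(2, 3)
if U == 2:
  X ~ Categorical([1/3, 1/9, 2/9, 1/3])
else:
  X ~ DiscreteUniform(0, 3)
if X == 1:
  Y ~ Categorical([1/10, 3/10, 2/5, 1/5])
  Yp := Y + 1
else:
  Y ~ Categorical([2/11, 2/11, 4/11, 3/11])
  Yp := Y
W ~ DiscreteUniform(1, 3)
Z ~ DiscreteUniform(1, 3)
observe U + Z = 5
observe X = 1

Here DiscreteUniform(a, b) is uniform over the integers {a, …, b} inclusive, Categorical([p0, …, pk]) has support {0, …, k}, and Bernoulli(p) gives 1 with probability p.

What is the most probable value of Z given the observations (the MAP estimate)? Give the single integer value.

Enumerate traces; 24 have nonzero weight after conditioning:
  (U=2, X=1, Y=0, W=1, Z=3) weight 1/1620
  (U=2, X=1, Y=0, W=2, Z=3) weight 1/1620
  (U=2, X=1, Y=0, W=3, Z=3) weight 1/1620
  (U=2, X=1, Y=1, W=1, Z=3) weight 1/540
  (U=2, X=1, Y=1, W=2, Z=3) weight 1/540
  (U=2, X=1, Y=1, W=3, Z=3) weight 1/540
  (U=2, X=1, Y=2, W=1, Z=3) weight 1/405
  (U=2, X=1, Y=2, W=2, Z=3) weight 1/405
  (U=3, X=1, Y=0, W=1, Z=2) weight 1/720
  … 15 more
Group by Z:
  weight(Z=2) = 1/24
  weight(Z=3) = 1/54
Total weight = 1/24 + 1/54 = 13/216
P(Z=2 | obs) = 1/24 / 13/216 = 9/13
P(Z=3 | obs) = 1/54 / 13/216 = 4/13
argmax = 2

argmax_v P(Z = v | obs) = 2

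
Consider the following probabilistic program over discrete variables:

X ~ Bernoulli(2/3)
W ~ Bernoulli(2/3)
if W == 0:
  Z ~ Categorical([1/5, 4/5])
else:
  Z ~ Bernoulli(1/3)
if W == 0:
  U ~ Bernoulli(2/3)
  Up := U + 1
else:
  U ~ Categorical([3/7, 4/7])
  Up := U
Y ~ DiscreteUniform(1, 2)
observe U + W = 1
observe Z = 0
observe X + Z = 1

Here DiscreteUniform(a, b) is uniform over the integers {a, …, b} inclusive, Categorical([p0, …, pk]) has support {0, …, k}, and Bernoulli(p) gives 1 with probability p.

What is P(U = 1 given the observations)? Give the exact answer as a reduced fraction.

P(U = 1 | obs) = 7/37

Enumerate traces; 4 have nonzero weight after conditioning:
  (X=1, W=0, Z=0, U=1, Y=1) weight 2/135
  (X=1, W=0, Z=0, U=1, Y=2) weight 2/135
  (X=1, W=1, Z=0, U=0, Y=1) weight 4/63
  (X=1, W=1, Z=0, U=0, Y=2) weight 4/63
Group by U:
  weight(U=0) = 8/63
  weight(U=1) = 4/135
Total weight = 8/63 + 4/135 = 148/945
P(U=0 | obs) = 8/63 / 148/945 = 30/37
P(U=1 | obs) = 4/135 / 148/945 = 7/37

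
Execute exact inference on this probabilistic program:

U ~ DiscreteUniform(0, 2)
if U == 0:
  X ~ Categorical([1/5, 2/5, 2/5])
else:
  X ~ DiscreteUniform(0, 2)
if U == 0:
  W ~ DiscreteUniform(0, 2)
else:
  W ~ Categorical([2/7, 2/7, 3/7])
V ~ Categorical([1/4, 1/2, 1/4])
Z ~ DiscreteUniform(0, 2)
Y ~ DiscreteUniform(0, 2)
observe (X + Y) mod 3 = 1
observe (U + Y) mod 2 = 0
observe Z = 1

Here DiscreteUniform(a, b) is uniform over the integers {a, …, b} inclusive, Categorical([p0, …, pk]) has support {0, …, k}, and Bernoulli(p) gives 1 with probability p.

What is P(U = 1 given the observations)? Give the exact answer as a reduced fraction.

Enumerate traces; 45 have nonzero weight after conditioning:
  (U=0, X=1, W=0, V=0, Z=1, Y=0) weight 1/810
  (U=0, X=1, W=0, V=1, Z=1, Y=0) weight 1/405
  (U=0, X=1, W=0, V=2, Z=1, Y=0) weight 1/810
  (U=0, X=1, W=1, V=0, Z=1, Y=0) weight 1/810
  (U=0, X=1, W=1, V=1, Z=1, Y=0) weight 1/405
  (U=0, X=1, W=1, V=2, Z=1, Y=0) weight 1/810
  (U=0, X=1, W=2, V=0, Z=1, Y=0) weight 1/810
  (U=0, X=1, W=2, V=1, Z=1, Y=0) weight 1/405
  (U=1, X=0, W=0, V=0, Z=1, Y=1) weight 1/1134
  (U=2, X=1, W=0, V=0, Z=1, Y=0) weight 1/1134
  … 35 more
Group by U:
  weight(U=0) = 4/135
  weight(U=1) = 1/81
  weight(U=2) = 2/81
Total weight = 4/135 + 1/81 + 2/81 = 1/15
P(U=0 | obs) = 4/135 / 1/15 = 4/9
P(U=1 | obs) = 1/81 / 1/15 = 5/27
P(U=2 | obs) = 2/81 / 1/15 = 10/27

P(U = 1 | obs) = 5/27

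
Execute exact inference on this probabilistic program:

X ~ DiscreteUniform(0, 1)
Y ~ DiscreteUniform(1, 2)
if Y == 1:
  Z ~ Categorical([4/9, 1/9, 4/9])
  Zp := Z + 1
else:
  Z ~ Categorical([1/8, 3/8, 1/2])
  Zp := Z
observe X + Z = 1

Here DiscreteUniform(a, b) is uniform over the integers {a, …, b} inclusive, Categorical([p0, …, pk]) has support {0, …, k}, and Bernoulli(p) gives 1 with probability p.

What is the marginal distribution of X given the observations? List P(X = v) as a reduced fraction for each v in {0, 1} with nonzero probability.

Enumerate traces; 4 have nonzero weight after conditioning:
  (X=0, Y=1, Z=1) weight 1/36
  (X=0, Y=2, Z=1) weight 3/32
  (X=1, Y=1, Z=0) weight 1/9
  (X=1, Y=2, Z=0) weight 1/32
Group by X:
  weight(X=0) = 35/288
  weight(X=1) = 41/288
Total weight = 35/288 + 41/288 = 19/72
P(X=0 | obs) = 35/288 / 19/72 = 35/76
P(X=1 | obs) = 41/288 / 19/72 = 41/76

P(X=0) = 35/76, P(X=1) = 41/76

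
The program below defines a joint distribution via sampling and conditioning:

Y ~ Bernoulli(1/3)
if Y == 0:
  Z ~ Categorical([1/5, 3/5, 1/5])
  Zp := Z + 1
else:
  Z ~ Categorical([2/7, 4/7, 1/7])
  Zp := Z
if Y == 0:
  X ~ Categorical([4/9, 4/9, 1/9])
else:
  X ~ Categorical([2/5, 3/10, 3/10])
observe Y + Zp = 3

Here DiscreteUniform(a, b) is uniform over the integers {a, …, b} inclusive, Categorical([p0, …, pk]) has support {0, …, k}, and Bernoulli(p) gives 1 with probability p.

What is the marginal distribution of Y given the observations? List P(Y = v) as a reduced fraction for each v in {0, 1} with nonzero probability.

P(Y=0) = 14/19, P(Y=1) = 5/19

Enumerate traces; 6 have nonzero weight after conditioning:
  (Y=0, Z=2, X=0) weight 8/135
  (Y=0, Z=2, X=1) weight 8/135
  (Y=0, Z=2, X=2) weight 2/135
  (Y=1, Z=2, X=0) weight 2/105
  (Y=1, Z=2, X=1) weight 1/70
  (Y=1, Z=2, X=2) weight 1/70
Group by Y:
  weight(Y=0) = 2/15
  weight(Y=1) = 1/21
Total weight = 2/15 + 1/21 = 19/105
P(Y=0 | obs) = 2/15 / 19/105 = 14/19
P(Y=1 | obs) = 1/21 / 19/105 = 5/19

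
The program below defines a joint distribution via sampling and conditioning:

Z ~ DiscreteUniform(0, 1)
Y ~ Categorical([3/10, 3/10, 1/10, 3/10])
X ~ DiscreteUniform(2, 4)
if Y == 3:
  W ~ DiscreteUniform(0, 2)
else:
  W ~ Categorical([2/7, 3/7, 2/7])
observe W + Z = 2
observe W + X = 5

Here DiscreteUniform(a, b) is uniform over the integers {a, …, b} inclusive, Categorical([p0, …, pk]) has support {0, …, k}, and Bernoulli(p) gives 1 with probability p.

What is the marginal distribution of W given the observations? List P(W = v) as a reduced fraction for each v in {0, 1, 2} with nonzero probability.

P(W=1) = 4/7, P(W=2) = 3/7

Enumerate traces; 8 have nonzero weight after conditioning:
  (Z=0, Y=0, X=3, W=2) weight 1/70
  (Z=0, Y=1, X=3, W=2) weight 1/70
  (Z=0, Y=2, X=3, W=2) weight 1/210
  (Z=0, Y=3, X=3, W=2) weight 1/60
  (Z=1, Y=0, X=4, W=1) weight 3/140
  (Z=1, Y=1, X=4, W=1) weight 3/140
  (Z=1, Y=2, X=4, W=1) weight 1/140
  (Z=1, Y=3, X=4, W=1) weight 1/60
Group by W:
  weight(W=1) = 1/15
  weight(W=2) = 1/20
Total weight = 1/15 + 1/20 = 7/60
P(W=1 | obs) = 1/15 / 7/60 = 4/7
P(W=2 | obs) = 1/20 / 7/60 = 3/7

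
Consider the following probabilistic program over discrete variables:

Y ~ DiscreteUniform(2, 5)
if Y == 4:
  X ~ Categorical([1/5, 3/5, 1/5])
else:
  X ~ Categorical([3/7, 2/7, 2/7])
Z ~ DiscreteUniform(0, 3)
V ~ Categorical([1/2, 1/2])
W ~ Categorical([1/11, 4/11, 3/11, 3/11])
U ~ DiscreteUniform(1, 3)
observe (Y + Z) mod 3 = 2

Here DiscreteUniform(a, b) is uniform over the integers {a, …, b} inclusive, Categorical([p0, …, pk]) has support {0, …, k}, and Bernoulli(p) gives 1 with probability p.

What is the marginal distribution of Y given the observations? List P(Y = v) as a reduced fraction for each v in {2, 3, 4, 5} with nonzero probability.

Enumerate traces; 432 have nonzero weight after conditioning:
  (Y=2, X=0, Z=0, V=0, W=0, U=1) weight 1/2464
  (Y=2, X=0, Z=0, V=0, W=0, U=2) weight 1/2464
  (Y=2, X=0, Z=0, V=0, W=0, U=3) weight 1/2464
  (Y=2, X=0, Z=0, V=0, W=1, U=1) weight 1/616
  (Y=2, X=0, Z=0, V=0, W=1, U=2) weight 1/616
  (Y=2, X=0, Z=0, V=0, W=1, U=3) weight 1/616
  (Y=2, X=0, Z=0, V=0, W=2, U=1) weight 3/2464
  (Y=2, X=0, Z=0, V=0, W=2, U=2) weight 3/2464
  (Y=3, X=0, Z=2, V=0, W=0, U=1) weight 1/2464
  (Y=4, X=0, Z=1, V=0, W=0, U=1) weight 1/5280
  … 422 more
Group by Y:
  weight(Y=2) = 1/8
  weight(Y=3) = 1/16
  weight(Y=4) = 1/16
  weight(Y=5) = 1/8
Total weight = 1/8 + 1/16 + 1/16 + 1/8 = 3/8
P(Y=2 | obs) = 1/8 / 3/8 = 1/3
P(Y=3 | obs) = 1/16 / 3/8 = 1/6
P(Y=4 | obs) = 1/16 / 3/8 = 1/6
P(Y=5 | obs) = 1/8 / 3/8 = 1/3

P(Y=2) = 1/3, P(Y=3) = 1/6, P(Y=4) = 1/6, P(Y=5) = 1/3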